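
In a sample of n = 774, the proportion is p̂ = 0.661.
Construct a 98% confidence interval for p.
(0.621, 0.701)

Proportion CI:
SE = √(p̂(1-p̂)/n) = √(0.661 · 0.339 / 774) = 0.01701

z* = 2.326
Margin = z* · SE = 2.326 · 0.01701 = 0.0396

CI: 0.661 ± 0.0396 = (0.621, 0.701)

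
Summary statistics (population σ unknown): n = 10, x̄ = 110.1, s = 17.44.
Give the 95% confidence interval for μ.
(97.63, 122.57)

t-interval (σ unknown):
df = n - 1 = 9
t* = 2.262 for 95% confidence

Margin of error = t* · s/√n = 2.262 · 17.44/√10 = 12.47

CI: (97.63, 122.57)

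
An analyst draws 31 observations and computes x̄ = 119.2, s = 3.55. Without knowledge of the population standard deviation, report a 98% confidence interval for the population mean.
(117.63, 120.77)

t-interval (σ unknown):
df = n - 1 = 30
t* = 2.457 for 98% confidence

Margin of error = t* · s/√n = 2.457 · 3.55/√31 = 1.57

CI: (117.63, 120.77)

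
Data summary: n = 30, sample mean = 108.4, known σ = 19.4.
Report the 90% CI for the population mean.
(102.57, 114.23)

z-interval (σ known):
z* = 1.645 for 90% confidence

Margin of error = z* · σ/√n = 1.645 · 19.4/√30 = 5.83

CI: (108.4 - 5.83, 108.4 + 5.83) = (102.57, 114.23)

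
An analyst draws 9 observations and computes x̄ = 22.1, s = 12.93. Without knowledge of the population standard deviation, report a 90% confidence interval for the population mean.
(14.08, 30.12)

t-interval (σ unknown):
df = n - 1 = 8
t* = 1.860 for 90% confidence

Margin of error = t* · s/√n = 1.860 · 12.93/√9 = 8.02

CI: (14.08, 30.12)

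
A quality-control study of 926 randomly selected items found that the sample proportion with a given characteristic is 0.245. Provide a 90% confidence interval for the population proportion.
(0.222, 0.268)

Proportion CI:
SE = √(p̂(1-p̂)/n) = √(0.245 · 0.755 / 926) = 0.01413

z* = 1.645
Margin = z* · SE = 1.645 · 0.01413 = 0.0232

CI: 0.245 ± 0.0232 = (0.222, 0.268)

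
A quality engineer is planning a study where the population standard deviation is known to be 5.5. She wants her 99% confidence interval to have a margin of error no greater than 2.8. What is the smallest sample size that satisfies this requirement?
n ≥ 26

For margin E ≤ 2.8:
n ≥ (z* · σ / E)²
n ≥ (2.576 · 5.5 / 2.8)²
n ≥ 25.60

Minimum n = 26 (rounding up)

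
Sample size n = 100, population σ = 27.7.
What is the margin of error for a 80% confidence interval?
Margin of error = 3.55

Margin of error = z* · σ/√n
= 1.282 · 27.7/√100
= 1.282 · 27.7/10.0000
= 3.55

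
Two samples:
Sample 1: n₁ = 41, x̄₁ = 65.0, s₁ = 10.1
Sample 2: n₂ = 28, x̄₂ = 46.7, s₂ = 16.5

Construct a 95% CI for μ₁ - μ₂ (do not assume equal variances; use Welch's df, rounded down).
(11.24, 25.36)

Difference: x̄₁ - x̄₂ = 18.30
SE = √(s₁²/n₁ + s₂²/n₂) = √(10.1²/41 + 16.5²/28) = 3.4945
df = 40.78 → 40 (Welch–Satterthwaite, rounded down)
t* = 2.021

CI: 18.30 ± 2.021 · 3.4945 = 18.30 ± 7.06 = (11.24, 25.36)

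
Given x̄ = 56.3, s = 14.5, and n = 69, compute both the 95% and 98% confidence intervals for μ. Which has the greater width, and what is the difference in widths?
98% CI is wider by 1.36

df = 68
95% CI: t* = 1.995, (52.82, 59.78), width = 2 · t* · s/√n = 6.96
98% CI: t* = 2.382, (52.14, 60.46), width = 2 · t* · s/√n = 8.32

The 98% CI is wider by 8.32 - 6.96 = 1.36.
Higher confidence requires a wider interval.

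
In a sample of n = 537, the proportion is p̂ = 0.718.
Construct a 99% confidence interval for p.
(0.668, 0.768)

Proportion CI:
SE = √(p̂(1-p̂)/n) = √(0.718 · 0.282 / 537) = 0.01942

z* = 2.576
Margin = z* · SE = 2.576 · 0.01942 = 0.0500

CI: 0.718 ± 0.0500 = (0.668, 0.768)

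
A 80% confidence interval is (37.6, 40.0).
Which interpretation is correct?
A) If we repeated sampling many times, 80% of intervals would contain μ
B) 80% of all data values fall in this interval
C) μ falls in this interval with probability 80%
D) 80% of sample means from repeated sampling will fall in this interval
A

A) Correct — this is the frequentist long-run coverage interpretation.
B) Wrong — a CI is about the parameter μ, not individual data values.
C) Wrong — μ is fixed; the randomness lives in the interval, not in μ.
D) Wrong — coverage applies to intervals containing μ, not to future x̄ values.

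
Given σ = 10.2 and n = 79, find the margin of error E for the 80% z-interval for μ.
Margin of error = 1.47

Margin of error = z* · σ/√n
= 1.282 · 10.2/√79
= 1.282 · 10.2/8.8882
= 1.47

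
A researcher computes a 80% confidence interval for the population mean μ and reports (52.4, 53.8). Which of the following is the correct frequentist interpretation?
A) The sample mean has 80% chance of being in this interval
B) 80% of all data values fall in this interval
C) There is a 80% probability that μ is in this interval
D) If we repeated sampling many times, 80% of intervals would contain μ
D

A) Wrong — x̄ is observed and sits in the interval by construction.
B) Wrong — a CI is about the parameter μ, not individual data values.
C) Wrong — μ is fixed; the randomness lives in the interval, not in μ.
D) Correct — this is the frequentist long-run coverage interpretation.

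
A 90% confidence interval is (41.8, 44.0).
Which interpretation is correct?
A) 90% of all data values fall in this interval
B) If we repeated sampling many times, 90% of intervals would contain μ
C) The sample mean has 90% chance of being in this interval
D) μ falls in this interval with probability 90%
B

A) Wrong — a CI is about the parameter μ, not individual data values.
B) Correct — this is the frequentist long-run coverage interpretation.
C) Wrong — x̄ is observed and sits in the interval by construction.
D) Wrong — μ is fixed; the randomness lives in the interval, not in μ.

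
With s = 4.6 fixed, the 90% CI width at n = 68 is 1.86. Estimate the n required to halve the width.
n ≈ 272

CI width ∝ 1/√n
To reduce width by factor 2, need √n to grow by 2 → need 2² = 4 times as many samples.

Current: n = 68, width = 1.86
New: n = 272, width ≈ 0.92

Width reduced by factor of 1.86/0.92 = 2.02.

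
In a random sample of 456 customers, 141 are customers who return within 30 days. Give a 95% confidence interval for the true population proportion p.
(0.267, 0.352)

Proportion CI:
p̂ = 141/456 = 0.30921
SE = √(p̂(1-p̂)/n) = √(0.30921 · 0.69079 / 456) = 0.02164

z* = 1.960
Margin = z* · SE = 1.960 · 0.02164 = 0.0424

CI: 0.30921 ± 0.0424 = (0.267, 0.352)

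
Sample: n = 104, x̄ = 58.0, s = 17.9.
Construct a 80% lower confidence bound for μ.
μ ≥ 56.52

Lower bound (one-sided):
t* = 0.845 (one-sided for 80%)
Lower bound = x̄ - t* · s/√n = 58.0 - 0.845 · 17.9/√104 = 56.52

We are 80% confident that μ ≥ 56.52.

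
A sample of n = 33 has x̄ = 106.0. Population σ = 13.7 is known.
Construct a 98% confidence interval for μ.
(100.45, 111.55)

z-interval (σ known):
z* = 2.326 for 98% confidence

Margin of error = z* · σ/√n = 2.326 · 13.7/√33 = 5.55

CI: (106.0 - 5.55, 106.0 + 5.55) = (100.45, 111.55)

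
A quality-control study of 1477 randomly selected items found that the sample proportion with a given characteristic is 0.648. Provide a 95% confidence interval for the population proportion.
(0.624, 0.672)

Proportion CI:
SE = √(p̂(1-p̂)/n) = √(0.648 · 0.352 / 1477) = 0.01243

z* = 1.960
Margin = z* · SE = 1.960 · 0.01243 = 0.0244

CI: 0.648 ± 0.0244 = (0.624, 0.672)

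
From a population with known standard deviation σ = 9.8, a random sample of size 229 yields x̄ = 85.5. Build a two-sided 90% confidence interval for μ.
(84.43, 86.57)

z-interval (σ known):
z* = 1.645 for 90% confidence

Margin of error = z* · σ/√n = 1.645 · 9.8/√229 = 1.07

CI: (85.5 - 1.07, 85.5 + 1.07) = (84.43, 86.57)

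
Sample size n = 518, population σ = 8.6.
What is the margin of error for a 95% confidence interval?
Margin of error = 0.74

Margin of error = z* · σ/√n
= 1.960 · 8.6/√518
= 1.960 · 8.6/22.7596
= 0.74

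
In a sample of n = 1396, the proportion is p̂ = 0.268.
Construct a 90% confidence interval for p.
(0.248, 0.288)

Proportion CI:
SE = √(p̂(1-p̂)/n) = √(0.268 · 0.732 / 1396) = 0.01185

z* = 1.645
Margin = z* · SE = 1.645 · 0.01185 = 0.0195

CI: 0.268 ± 0.0195 = (0.248, 0.288)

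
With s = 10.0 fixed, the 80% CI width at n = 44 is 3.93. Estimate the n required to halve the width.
n ≈ 176

CI width ∝ 1/√n
To reduce width by factor 2, need √n to grow by 2 → need 2² = 4 times as many samples.

Current: n = 44, width = 3.93
New: n = 176, width ≈ 1.94

Width reduced by factor of 3.93/1.94 = 2.03.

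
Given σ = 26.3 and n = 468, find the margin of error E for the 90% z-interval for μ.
Margin of error = 2.00

Margin of error = z* · σ/√n
= 1.645 · 26.3/√468
= 1.645 · 26.3/21.6333
= 2.00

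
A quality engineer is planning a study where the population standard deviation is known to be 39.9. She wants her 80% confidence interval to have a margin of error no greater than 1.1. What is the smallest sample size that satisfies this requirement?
n ≥ 2163

For margin E ≤ 1.1:
n ≥ (z* · σ / E)²
n ≥ (1.282 · 39.9 / 1.1)²
n ≥ 2162.40

Minimum n = 2163 (rounding up)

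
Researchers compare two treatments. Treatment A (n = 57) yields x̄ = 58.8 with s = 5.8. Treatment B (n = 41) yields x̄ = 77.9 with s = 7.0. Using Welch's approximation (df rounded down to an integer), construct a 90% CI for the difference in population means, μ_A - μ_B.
(-21.32, -16.88)

Difference: x̄₁ - x̄₂ = -19.10
SE = √(s₁²/n₁ + s₂²/n₂) = √(5.8²/57 + 7.0²/41) = 1.3362
df = 76.02 → 76 (Welch–Satterthwaite, rounded down)
t* = 1.665

CI: -19.10 ± 1.665 · 1.3362 = -19.10 ± 2.22 = (-21.32, -16.88)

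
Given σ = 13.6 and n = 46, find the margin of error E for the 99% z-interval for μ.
Margin of error = 5.17

Margin of error = z* · σ/√n
= 2.576 · 13.6/√46
= 2.576 · 13.6/6.7823
= 5.17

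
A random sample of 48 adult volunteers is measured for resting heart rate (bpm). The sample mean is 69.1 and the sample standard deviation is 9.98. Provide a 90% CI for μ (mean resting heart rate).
(66.68, 71.52)

t-interval (σ unknown):
df = n - 1 = 47
t* = 1.678 for 90% confidence

Margin of error = t* · s/√n = 1.678 · 9.98/√48 = 2.42

CI: (66.68, 71.52)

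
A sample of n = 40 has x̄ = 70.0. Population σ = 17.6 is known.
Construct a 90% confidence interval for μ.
(65.42, 74.58)

z-interval (σ known):
z* = 1.645 for 90% confidence

Margin of error = z* · σ/√n = 1.645 · 17.6/√40 = 4.58

CI: (70.0 - 4.58, 70.0 + 4.58) = (65.42, 74.58)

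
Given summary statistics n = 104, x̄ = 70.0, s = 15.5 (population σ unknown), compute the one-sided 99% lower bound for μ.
μ ≥ 66.41

Lower bound (one-sided):
t* = 2.363 (one-sided for 99%)
Lower bound = x̄ - t* · s/√n = 70.0 - 2.363 · 15.5/√104 = 66.41

We are 99% confident that μ ≥ 66.41.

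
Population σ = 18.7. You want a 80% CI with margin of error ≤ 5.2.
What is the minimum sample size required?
n ≥ 22

For margin E ≤ 5.2:
n ≥ (z* · σ / E)²
n ≥ (1.282 · 18.7 / 5.2)²
n ≥ 21.25

Minimum n = 22 (rounding up)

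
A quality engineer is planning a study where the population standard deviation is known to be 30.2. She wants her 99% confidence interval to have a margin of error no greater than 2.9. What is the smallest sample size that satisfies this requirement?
n ≥ 720

For margin E ≤ 2.9:
n ≥ (z* · σ / E)²
n ≥ (2.576 · 30.2 / 2.9)²
n ≥ 719.63

Minimum n = 720 (rounding up)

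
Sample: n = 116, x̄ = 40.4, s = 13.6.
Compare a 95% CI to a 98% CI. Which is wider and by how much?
98% CI is wider by 0.96

df = 115
95% CI: t* = 1.981, (37.90, 42.90), width = 2 · t* · s/√n = 5.00
98% CI: t* = 2.359, (37.42, 43.38), width = 2 · t* · s/√n = 5.96

The 98% CI is wider by 5.96 - 5.00 = 0.96.
Higher confidence requires a wider interval.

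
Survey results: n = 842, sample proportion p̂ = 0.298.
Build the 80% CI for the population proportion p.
(0.278, 0.318)

Proportion CI:
SE = √(p̂(1-p̂)/n) = √(0.298 · 0.702 / 842) = 0.01576

z* = 1.282
Margin = z* · SE = 1.282 · 0.01576 = 0.0202

CI: 0.298 ± 0.0202 = (0.278, 0.318)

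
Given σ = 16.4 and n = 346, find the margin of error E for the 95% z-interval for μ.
Margin of error = 1.73

Margin of error = z* · σ/√n
= 1.960 · 16.4/√346
= 1.960 · 16.4/18.6011
= 1.73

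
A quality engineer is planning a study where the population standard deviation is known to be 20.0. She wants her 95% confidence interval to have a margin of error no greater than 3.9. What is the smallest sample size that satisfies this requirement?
n ≥ 102

For margin E ≤ 3.9:
n ≥ (z* · σ / E)²
n ≥ (1.960 · 20.0 / 3.9)²
n ≥ 101.03

Minimum n = 102 (rounding up)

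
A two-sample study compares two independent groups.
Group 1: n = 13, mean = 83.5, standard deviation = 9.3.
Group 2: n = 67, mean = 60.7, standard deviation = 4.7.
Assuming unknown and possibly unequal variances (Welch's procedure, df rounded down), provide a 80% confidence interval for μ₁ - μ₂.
(19.23, 26.37)

Difference: x̄₁ - x̄₂ = 22.80
SE = √(s₁²/n₁ + s₂²/n₂) = √(9.3²/13 + 4.7²/67) = 2.6425
df = 13.21 → 13 (Welch–Satterthwaite, rounded down)
t* = 1.350

CI: 22.80 ± 1.350 · 2.6425 = 22.80 ± 3.57 = (19.23, 26.37)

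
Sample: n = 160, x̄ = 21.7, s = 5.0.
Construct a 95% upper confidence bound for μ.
μ ≤ 22.35

Upper bound (one-sided):
t* = 1.654 (one-sided for 95%)
Upper bound = x̄ + t* · s/√n = 21.7 + 1.654 · 5.0/√160 = 22.35

We are 95% confident that μ ≤ 22.35.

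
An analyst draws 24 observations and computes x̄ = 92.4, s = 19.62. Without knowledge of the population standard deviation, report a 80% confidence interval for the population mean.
(87.12, 97.68)

t-interval (σ unknown):
df = n - 1 = 23
t* = 1.319 for 80% confidence

Margin of error = t* · s/√n = 1.319 · 19.62/√24 = 5.28

CI: (87.12, 97.68)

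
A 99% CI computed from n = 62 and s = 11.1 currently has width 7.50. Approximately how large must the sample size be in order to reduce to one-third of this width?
n ≈ 558

CI width ∝ 1/√n
To reduce width by factor 3, need √n to grow by 3 → need 3² = 9 times as many samples.

Current: n = 62, width = 7.50
New: n = 558, width ≈ 2.43

Width reduced by factor of 7.50/2.43 = 3.09.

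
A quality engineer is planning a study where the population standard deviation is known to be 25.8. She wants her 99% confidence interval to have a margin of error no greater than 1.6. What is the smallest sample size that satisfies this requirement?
n ≥ 1726

For margin E ≤ 1.6:
n ≥ (z* · σ / E)²
n ≥ (2.576 · 25.8 / 1.6)²
n ≥ 1725.41

Minimum n = 1726 (rounding up)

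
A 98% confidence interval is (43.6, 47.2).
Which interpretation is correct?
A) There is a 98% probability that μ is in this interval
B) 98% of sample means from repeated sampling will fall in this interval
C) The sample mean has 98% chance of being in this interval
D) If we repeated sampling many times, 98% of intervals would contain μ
D

A) Wrong — μ is fixed; the randomness lives in the interval, not in μ.
B) Wrong — coverage applies to intervals containing μ, not to future x̄ values.
C) Wrong — x̄ is observed and sits in the interval by construction.
D) Correct — this is the frequentist long-run coverage interpretation.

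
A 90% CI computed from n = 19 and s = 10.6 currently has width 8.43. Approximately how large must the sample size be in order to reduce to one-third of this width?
n ≈ 171

CI width ∝ 1/√n
To reduce width by factor 3, need √n to grow by 3 → need 3² = 9 times as many samples.

Current: n = 19, width = 8.43
New: n = 171, width ≈ 2.68

Width reduced by factor of 8.43/2.68 = 3.15.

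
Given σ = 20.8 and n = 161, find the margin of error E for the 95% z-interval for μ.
Margin of error = 3.21

Margin of error = z* · σ/√n
= 1.960 · 20.8/√161
= 1.960 · 20.8/12.6886
= 3.21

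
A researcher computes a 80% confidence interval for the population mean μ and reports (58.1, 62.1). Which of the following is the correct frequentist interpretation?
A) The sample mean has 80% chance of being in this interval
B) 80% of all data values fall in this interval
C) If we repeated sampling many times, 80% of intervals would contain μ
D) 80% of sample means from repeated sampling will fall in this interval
C

A) Wrong — x̄ is observed and sits in the interval by construction.
B) Wrong — a CI is about the parameter μ, not individual data values.
C) Correct — this is the frequentist long-run coverage interpretation.
D) Wrong — coverage applies to intervals containing μ, not to future x̄ values.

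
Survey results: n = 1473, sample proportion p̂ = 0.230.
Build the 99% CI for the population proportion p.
(0.202, 0.258)

Proportion CI:
SE = √(p̂(1-p̂)/n) = √(0.230 · 0.770 / 1473) = 0.01096

z* = 2.576
Margin = z* · SE = 2.576 · 0.01096 = 0.0282

CI: 0.230 ± 0.0282 = (0.202, 0.258)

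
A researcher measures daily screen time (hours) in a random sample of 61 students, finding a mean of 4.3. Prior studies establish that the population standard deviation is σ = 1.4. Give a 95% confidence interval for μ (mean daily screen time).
(3.95, 4.65)

z-interval (σ known):
z* = 1.960 for 95% confidence

Margin of error = z* · σ/√n = 1.960 · 1.4/√61 = 0.35

CI: (4.3 - 0.35, 4.3 + 0.35) = (3.95, 4.65)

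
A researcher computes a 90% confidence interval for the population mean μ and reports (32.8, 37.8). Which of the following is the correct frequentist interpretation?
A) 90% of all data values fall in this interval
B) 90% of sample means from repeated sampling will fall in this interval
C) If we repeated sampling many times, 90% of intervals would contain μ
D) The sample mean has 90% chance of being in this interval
C

A) Wrong — a CI is about the parameter μ, not individual data values.
B) Wrong — coverage applies to intervals containing μ, not to future x̄ values.
C) Correct — this is the frequentist long-run coverage interpretation.
D) Wrong — x̄ is observed and sits in the interval by construction.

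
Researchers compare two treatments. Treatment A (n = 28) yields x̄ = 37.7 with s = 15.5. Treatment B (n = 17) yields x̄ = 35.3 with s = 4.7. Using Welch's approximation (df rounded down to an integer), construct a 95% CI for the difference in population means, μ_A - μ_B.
(-3.99, 8.79)

Difference: x̄₁ - x̄₂ = 2.40
SE = √(s₁²/n₁ + s₂²/n₂) = √(15.5²/28 + 4.7²/17) = 3.1432
df = 34.46 → 34 (Welch–Satterthwaite, rounded down)
t* = 2.032

CI: 2.40 ± 2.032 · 3.1432 = 2.40 ± 6.39 = (-3.99, 8.79)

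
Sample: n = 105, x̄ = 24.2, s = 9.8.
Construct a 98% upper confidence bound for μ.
μ ≤ 26.19

Upper bound (one-sided):
t* = 2.080 (one-sided for 98%)
Upper bound = x̄ + t* · s/√n = 24.2 + 2.080 · 9.8/√105 = 26.19

We are 98% confident that μ ≤ 26.19.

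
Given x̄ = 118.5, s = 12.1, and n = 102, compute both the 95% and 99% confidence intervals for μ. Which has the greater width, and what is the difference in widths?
99% CI is wider by 1.54

df = 101
95% CI: t* = 1.984, (116.12, 120.88), width = 2 · t* · s/√n = 4.75
99% CI: t* = 2.625, (115.36, 121.64), width = 2 · t* · s/√n = 6.29

The 99% CI is wider by 6.29 - 4.75 = 1.54.
Higher confidence requires a wider interval.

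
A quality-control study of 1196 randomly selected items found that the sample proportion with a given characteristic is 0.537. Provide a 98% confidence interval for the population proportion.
(0.503, 0.571)

Proportion CI:
SE = √(p̂(1-p̂)/n) = √(0.537 · 0.463 / 1196) = 0.01442

z* = 2.326
Margin = z* · SE = 2.326 · 0.01442 = 0.0335

CI: 0.537 ± 0.0335 = (0.503, 0.571)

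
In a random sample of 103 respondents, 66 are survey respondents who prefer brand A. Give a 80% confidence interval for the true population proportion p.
(0.580, 0.701)

Proportion CI:
p̂ = 66/103 = 0.64078
SE = √(p̂(1-p̂)/n) = √(0.64078 · 0.35922 / 103) = 0.04727

z* = 1.282
Margin = z* · SE = 1.282 · 0.04727 = 0.0606

CI: 0.64078 ± 0.0606 = (0.580, 0.701)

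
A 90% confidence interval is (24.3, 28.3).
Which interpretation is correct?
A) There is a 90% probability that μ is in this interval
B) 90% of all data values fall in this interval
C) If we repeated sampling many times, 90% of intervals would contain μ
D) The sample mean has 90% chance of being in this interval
C

A) Wrong — μ is fixed; the randomness lives in the interval, not in μ.
B) Wrong — a CI is about the parameter μ, not individual data values.
C) Correct — this is the frequentist long-run coverage interpretation.
D) Wrong — x̄ is observed and sits in the interval by construction.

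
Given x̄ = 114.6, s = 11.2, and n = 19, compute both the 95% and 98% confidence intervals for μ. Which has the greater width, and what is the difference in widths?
98% CI is wider by 2.31

df = 18
95% CI: t* = 2.101, (109.20, 120.00), width = 2 · t* · s/√n = 10.80
98% CI: t* = 2.552, (108.04, 121.16), width = 2 · t* · s/√n = 13.11

The 98% CI is wider by 13.11 - 10.80 = 2.31.
Higher confidence requires a wider interval.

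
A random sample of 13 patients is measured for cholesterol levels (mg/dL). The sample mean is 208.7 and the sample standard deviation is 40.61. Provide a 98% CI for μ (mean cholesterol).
(178.50, 238.90)

t-interval (σ unknown):
df = n - 1 = 12
t* = 2.681 for 98% confidence

Margin of error = t* · s/√n = 2.681 · 40.61/√13 = 30.20

CI: (178.50, 238.90)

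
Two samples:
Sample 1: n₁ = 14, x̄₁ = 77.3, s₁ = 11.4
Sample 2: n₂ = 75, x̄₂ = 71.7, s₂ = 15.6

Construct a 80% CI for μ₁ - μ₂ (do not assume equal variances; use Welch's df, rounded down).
(0.93, 10.27)

Difference: x̄₁ - x̄₂ = 5.60
SE = √(s₁²/n₁ + s₂²/n₂) = √(11.4²/14 + 15.6²/75) = 3.5394
df = 23.18 → 23 (Welch–Satterthwaite, rounded down)
t* = 1.319

CI: 5.60 ± 1.319 · 3.5394 = 5.60 ± 4.67 = (0.93, 10.27)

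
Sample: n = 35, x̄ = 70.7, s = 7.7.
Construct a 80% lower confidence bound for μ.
μ ≥ 69.59

Lower bound (one-sided):
t* = 0.852 (one-sided for 80%)
Lower bound = x̄ - t* · s/√n = 70.7 - 0.852 · 7.7/√35 = 69.59

We are 80% confident that μ ≥ 69.59.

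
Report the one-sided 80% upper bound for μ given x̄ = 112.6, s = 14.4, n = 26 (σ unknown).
μ ≤ 115.02

Upper bound (one-sided):
t* = 0.856 (one-sided for 80%)
Upper bound = x̄ + t* · s/√n = 112.6 + 0.856 · 14.4/√26 = 115.02

We are 80% confident that μ ≤ 115.02.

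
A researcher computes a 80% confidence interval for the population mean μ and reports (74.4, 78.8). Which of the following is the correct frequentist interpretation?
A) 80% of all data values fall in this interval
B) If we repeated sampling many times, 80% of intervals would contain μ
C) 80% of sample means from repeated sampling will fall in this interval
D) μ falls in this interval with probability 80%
B

A) Wrong — a CI is about the parameter μ, not individual data values.
B) Correct — this is the frequentist long-run coverage interpretation.
C) Wrong — coverage applies to intervals containing μ, not to future x̄ values.
D) Wrong — μ is fixed; the randomness lives in the interval, not in μ.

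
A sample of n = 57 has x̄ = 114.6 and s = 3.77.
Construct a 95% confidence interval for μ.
(113.60, 115.60)

t-interval (σ unknown):
df = n - 1 = 56
t* = 2.003 for 95% confidence

Margin of error = t* · s/√n = 2.003 · 3.77/√57 = 1.00

CI: (113.60, 115.60)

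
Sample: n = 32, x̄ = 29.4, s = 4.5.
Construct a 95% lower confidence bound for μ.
μ ≥ 28.05

Lower bound (one-sided):
t* = 1.696 (one-sided for 95%)
Lower bound = x̄ - t* · s/√n = 29.4 - 1.696 · 4.5/√32 = 28.05

We are 95% confident that μ ≥ 28.05.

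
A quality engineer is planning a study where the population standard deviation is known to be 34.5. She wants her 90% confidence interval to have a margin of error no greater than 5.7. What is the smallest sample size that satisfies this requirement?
n ≥ 100

For margin E ≤ 5.7:
n ≥ (z* · σ / E)²
n ≥ (1.645 · 34.5 / 5.7)²
n ≥ 99.13

Minimum n = 100 (rounding up)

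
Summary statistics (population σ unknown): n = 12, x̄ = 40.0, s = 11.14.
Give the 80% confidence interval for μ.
(35.62, 44.38)

t-interval (σ unknown):
df = n - 1 = 11
t* = 1.363 for 80% confidence

Margin of error = t* · s/√n = 1.363 · 11.14/√12 = 4.38

CI: (35.62, 44.38)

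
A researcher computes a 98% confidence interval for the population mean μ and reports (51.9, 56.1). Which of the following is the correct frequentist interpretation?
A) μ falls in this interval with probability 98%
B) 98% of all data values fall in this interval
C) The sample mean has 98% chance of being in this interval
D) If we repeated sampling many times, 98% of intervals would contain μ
D

A) Wrong — μ is fixed; the randomness lives in the interval, not in μ.
B) Wrong — a CI is about the parameter μ, not individual data values.
C) Wrong — x̄ is observed and sits in the interval by construction.
D) Correct — this is the frequentist long-run coverage interpretation.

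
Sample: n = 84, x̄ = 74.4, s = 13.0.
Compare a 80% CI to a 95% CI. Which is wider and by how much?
95% CI is wider by 1.97

df = 83
80% CI: t* = 1.292, (72.57, 76.23), width = 2 · t* · s/√n = 3.67
95% CI: t* = 1.989, (71.58, 77.22), width = 2 · t* · s/√n = 5.64

The 95% CI is wider by 5.64 - 3.67 = 1.97.
Higher confidence requires a wider interval.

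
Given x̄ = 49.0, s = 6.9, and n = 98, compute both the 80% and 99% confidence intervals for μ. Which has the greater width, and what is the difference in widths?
99% CI is wider by 1.86

df = 97
80% CI: t* = 1.290, (48.10, 49.90), width = 2 · t* · s/√n = 1.80
99% CI: t* = 2.627, (47.17, 50.83), width = 2 · t* · s/√n = 3.66

The 99% CI is wider by 3.66 - 1.80 = 1.86.
Higher confidence requires a wider interval.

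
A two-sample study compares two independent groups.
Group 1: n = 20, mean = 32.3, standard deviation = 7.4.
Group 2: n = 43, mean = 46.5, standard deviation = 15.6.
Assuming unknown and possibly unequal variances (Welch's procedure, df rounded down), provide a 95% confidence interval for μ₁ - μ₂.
(-20.00, -8.40)

Difference: x̄₁ - x̄₂ = -14.20
SE = √(s₁²/n₁ + s₂²/n₂) = √(7.4²/20 + 15.6²/43) = 2.8979
df = 60.94 → 60 (Welch–Satterthwaite, rounded down)
t* = 2.000

CI: -14.20 ± 2.000 · 2.8979 = -14.20 ± 5.80 = (-20.00, -8.40)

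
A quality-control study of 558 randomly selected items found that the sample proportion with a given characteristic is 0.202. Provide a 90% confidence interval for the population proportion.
(0.174, 0.230)

Proportion CI:
SE = √(p̂(1-p̂)/n) = √(0.202 · 0.798 / 558) = 0.01700

z* = 1.645
Margin = z* · SE = 1.645 · 0.01700 = 0.0280

CI: 0.202 ± 0.0280 = (0.174, 0.230)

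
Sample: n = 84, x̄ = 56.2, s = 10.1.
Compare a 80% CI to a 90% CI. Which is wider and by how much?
90% CI is wider by 0.82

df = 83
80% CI: t* = 1.292, (54.78, 57.62), width = 2 · t* · s/√n = 2.85
90% CI: t* = 1.663, (54.37, 58.03), width = 2 · t* · s/√n = 3.67

The 90% CI is wider by 3.67 - 2.85 = 0.82.
Higher confidence requires a wider interval.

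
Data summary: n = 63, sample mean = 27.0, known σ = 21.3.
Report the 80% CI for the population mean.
(23.56, 30.44)

z-interval (σ known):
z* = 1.282 for 80% confidence

Margin of error = z* · σ/√n = 1.282 · 21.3/√63 = 3.44

CI: (27.0 - 3.44, 27.0 + 3.44) = (23.56, 30.44)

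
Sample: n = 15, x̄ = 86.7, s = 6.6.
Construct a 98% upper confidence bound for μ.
μ ≤ 90.56

Upper bound (one-sided):
t* = 2.264 (one-sided for 98%)
Upper bound = x̄ + t* · s/√n = 86.7 + 2.264 · 6.6/√15 = 90.56

We are 98% confident that μ ≤ 90.56.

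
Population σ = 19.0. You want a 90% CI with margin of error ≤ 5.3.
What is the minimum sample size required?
n ≥ 35

For margin E ≤ 5.3:
n ≥ (z* · σ / E)²
n ≥ (1.645 · 19.0 / 5.3)²
n ≥ 34.78

Minimum n = 35 (rounding up)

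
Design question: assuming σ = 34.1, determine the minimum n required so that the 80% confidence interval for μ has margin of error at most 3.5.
n ≥ 157

For margin E ≤ 3.5:
n ≥ (z* · σ / E)²
n ≥ (1.282 · 34.1 / 3.5)²
n ≥ 156.01

Minimum n = 157 (rounding up)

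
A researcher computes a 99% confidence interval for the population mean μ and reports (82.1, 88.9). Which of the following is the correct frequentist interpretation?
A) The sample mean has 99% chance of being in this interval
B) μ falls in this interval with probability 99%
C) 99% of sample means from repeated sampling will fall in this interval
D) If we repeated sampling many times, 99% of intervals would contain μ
D

A) Wrong — x̄ is observed and sits in the interval by construction.
B) Wrong — μ is fixed; the randomness lives in the interval, not in μ.
C) Wrong — coverage applies to intervals containing μ, not to future x̄ values.
D) Correct — this is the frequentist long-run coverage interpretation.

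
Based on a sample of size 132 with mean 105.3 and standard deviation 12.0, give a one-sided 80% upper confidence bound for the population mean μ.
μ ≤ 106.18

Upper bound (one-sided):
t* = 0.844 (one-sided for 80%)
Upper bound = x̄ + t* · s/√n = 105.3 + 0.844 · 12.0/√132 = 106.18

We are 80% confident that μ ≤ 106.18.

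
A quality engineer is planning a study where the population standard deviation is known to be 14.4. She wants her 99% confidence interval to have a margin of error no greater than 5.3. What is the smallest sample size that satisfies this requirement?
n ≥ 49

For margin E ≤ 5.3:
n ≥ (z* · σ / E)²
n ≥ (2.576 · 14.4 / 5.3)²
n ≥ 48.99

Minimum n = 49 (rounding up)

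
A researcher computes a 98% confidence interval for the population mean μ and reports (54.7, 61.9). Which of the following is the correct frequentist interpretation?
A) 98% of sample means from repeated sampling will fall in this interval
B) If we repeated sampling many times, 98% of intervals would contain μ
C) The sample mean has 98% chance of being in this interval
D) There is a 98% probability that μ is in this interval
B

A) Wrong — coverage applies to intervals containing μ, not to future x̄ values.
B) Correct — this is the frequentist long-run coverage interpretation.
C) Wrong — x̄ is observed and sits in the interval by construction.
D) Wrong — μ is fixed; the randomness lives in the interval, not in μ.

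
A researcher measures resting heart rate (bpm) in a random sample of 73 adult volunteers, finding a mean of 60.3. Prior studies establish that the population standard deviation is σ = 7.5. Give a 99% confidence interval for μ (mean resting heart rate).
(58.04, 62.56)

z-interval (σ known):
z* = 2.576 for 99% confidence

Margin of error = z* · σ/√n = 2.576 · 7.5/√73 = 2.26

CI: (60.3 - 2.26, 60.3 + 2.26) = (58.04, 62.56)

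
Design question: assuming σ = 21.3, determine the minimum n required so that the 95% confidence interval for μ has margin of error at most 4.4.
n ≥ 91

For margin E ≤ 4.4:
n ≥ (z* · σ / E)²
n ≥ (1.960 · 21.3 / 4.4)²
n ≥ 90.03

Minimum n = 91 (rounding up)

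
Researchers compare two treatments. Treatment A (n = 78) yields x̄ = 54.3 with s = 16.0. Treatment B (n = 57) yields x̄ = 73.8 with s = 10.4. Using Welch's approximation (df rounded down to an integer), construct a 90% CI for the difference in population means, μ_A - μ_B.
(-23.27, -15.73)

Difference: x̄₁ - x̄₂ = -19.50
SE = √(s₁²/n₁ + s₂²/n₂) = √(16.0²/78 + 10.4²/57) = 2.2759
df = 131.39 → 131 (Welch–Satterthwaite, rounded down)
t* = 1.657

CI: -19.50 ± 1.657 · 2.2759 = -19.50 ± 3.77 = (-23.27, -15.73)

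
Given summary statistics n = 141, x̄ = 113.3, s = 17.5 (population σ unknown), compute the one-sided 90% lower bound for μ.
μ ≥ 111.40

Lower bound (one-sided):
t* = 1.288 (one-sided for 90%)
Lower bound = x̄ - t* · s/√n = 113.3 - 1.288 · 17.5/√141 = 111.40

We are 90% confident that μ ≥ 111.40.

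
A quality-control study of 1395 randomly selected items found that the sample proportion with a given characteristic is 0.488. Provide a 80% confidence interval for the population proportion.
(0.471, 0.505)

Proportion CI:
SE = √(p̂(1-p̂)/n) = √(0.488 · 0.512 / 1395) = 0.01338

z* = 1.282
Margin = z* · SE = 1.282 · 0.01338 = 0.0172

CI: 0.488 ± 0.0172 = (0.471, 0.505)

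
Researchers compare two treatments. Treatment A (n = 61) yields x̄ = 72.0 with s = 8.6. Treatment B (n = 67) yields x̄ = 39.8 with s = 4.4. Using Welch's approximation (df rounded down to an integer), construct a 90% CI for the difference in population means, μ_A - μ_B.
(30.16, 34.24)

Difference: x̄₁ - x̄₂ = 32.20
SE = √(s₁²/n₁ + s₂²/n₂) = √(8.6²/61 + 4.4²/67) = 1.2253
df = 87.49 → 87 (Welch–Satterthwaite, rounded down)
t* = 1.663

CI: 32.20 ± 1.663 · 1.2253 = 32.20 ± 2.04 = (30.16, 34.24)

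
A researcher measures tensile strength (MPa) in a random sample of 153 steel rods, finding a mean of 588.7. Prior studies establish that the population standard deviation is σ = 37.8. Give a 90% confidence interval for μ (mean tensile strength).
(583.67, 593.73)

z-interval (σ known):
z* = 1.645 for 90% confidence

Margin of error = z* · σ/√n = 1.645 · 37.8/√153 = 5.03

CI: (588.7 - 5.03, 588.7 + 5.03) = (583.67, 593.73)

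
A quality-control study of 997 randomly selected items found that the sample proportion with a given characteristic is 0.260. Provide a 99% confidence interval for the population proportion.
(0.224, 0.296)

Proportion CI:
SE = √(p̂(1-p̂)/n) = √(0.260 · 0.740 / 997) = 0.01389

z* = 2.576
Margin = z* · SE = 2.576 · 0.01389 = 0.0358

CI: 0.260 ± 0.0358 = (0.224, 0.296)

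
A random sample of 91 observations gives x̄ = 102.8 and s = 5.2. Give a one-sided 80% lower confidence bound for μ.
μ ≥ 102.34

Lower bound (one-sided):
t* = 0.846 (one-sided for 80%)
Lower bound = x̄ - t* · s/√n = 102.8 - 0.846 · 5.2/√91 = 102.34

We are 80% confident that μ ≥ 102.34.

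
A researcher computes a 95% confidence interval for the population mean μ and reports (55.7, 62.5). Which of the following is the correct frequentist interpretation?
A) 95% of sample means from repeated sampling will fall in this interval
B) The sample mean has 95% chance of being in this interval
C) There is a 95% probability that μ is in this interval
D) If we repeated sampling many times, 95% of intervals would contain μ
D

A) Wrong — coverage applies to intervals containing μ, not to future x̄ values.
B) Wrong — x̄ is observed and sits in the interval by construction.
C) Wrong — μ is fixed; the randomness lives in the interval, not in μ.
D) Correct — this is the frequentist long-run coverage interpretation.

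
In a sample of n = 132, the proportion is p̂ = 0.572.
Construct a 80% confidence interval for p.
(0.517, 0.627)

Proportion CI:
SE = √(p̂(1-p̂)/n) = √(0.572 · 0.428 / 132) = 0.04307

z* = 1.282
Margin = z* · SE = 1.282 · 0.04307 = 0.0552

CI: 0.572 ± 0.0552 = (0.517, 0.627)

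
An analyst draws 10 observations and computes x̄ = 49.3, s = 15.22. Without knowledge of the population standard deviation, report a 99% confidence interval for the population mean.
(33.66, 64.94)

t-interval (σ unknown):
df = n - 1 = 9
t* = 3.250 for 99% confidence

Margin of error = t* · s/√n = 3.250 · 15.22/√10 = 15.64

CI: (33.66, 64.94)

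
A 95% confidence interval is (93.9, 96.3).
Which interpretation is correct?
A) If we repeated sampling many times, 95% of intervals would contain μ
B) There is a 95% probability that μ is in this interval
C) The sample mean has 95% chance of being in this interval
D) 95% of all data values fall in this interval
A

A) Correct — this is the frequentist long-run coverage interpretation.
B) Wrong — μ is fixed; the randomness lives in the interval, not in μ.
C) Wrong — x̄ is observed and sits in the interval by construction.
D) Wrong — a CI is about the parameter μ, not individual data values.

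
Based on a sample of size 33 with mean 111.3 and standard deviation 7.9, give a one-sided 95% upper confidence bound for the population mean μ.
μ ≤ 113.63

Upper bound (one-sided):
t* = 1.694 (one-sided for 95%)
Upper bound = x̄ + t* · s/√n = 111.3 + 1.694 · 7.9/√33 = 113.63

We are 95% confident that μ ≤ 113.63.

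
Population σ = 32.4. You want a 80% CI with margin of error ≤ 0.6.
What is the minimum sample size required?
n ≥ 4793

For margin E ≤ 0.6:
n ≥ (z* · σ / E)²
n ≥ (1.282 · 32.4 / 0.6)²
n ≥ 4792.52

Minimum n = 4793 (rounding up)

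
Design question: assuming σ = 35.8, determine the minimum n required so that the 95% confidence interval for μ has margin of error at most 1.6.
n ≥ 1924

For margin E ≤ 1.6:
n ≥ (z* · σ / E)²
n ≥ (1.960 · 35.8 / 1.6)²
n ≥ 1923.26

Minimum n = 1924 (rounding up)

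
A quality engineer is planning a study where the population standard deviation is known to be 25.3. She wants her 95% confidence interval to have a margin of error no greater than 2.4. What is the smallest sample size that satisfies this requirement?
n ≥ 427

For margin E ≤ 2.4:
n ≥ (z* · σ / E)²
n ≥ (1.960 · 25.3 / 2.4)²
n ≥ 426.90

Minimum n = 427 (rounding up)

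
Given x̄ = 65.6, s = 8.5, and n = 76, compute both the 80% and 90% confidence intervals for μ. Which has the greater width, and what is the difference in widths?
90% CI is wider by 0.73

df = 75
80% CI: t* = 1.293, (64.34, 66.86), width = 2 · t* · s/√n = 2.52
90% CI: t* = 1.665, (63.98, 67.22), width = 2 · t* · s/√n = 3.25

The 90% CI is wider by 3.25 - 2.52 = 0.73.
Higher confidence requires a wider interval.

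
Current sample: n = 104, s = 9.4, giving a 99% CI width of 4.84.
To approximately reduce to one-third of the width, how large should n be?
n ≈ 936

CI width ∝ 1/√n
To reduce width by factor 3, need √n to grow by 3 → need 3² = 9 times as many samples.

Current: n = 104, width = 4.84
New: n = 936, width ≈ 1.59

Width reduced by factor of 4.84/1.59 = 3.04.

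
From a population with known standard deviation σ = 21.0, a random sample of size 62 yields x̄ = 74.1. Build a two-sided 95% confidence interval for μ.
(68.87, 79.33)

z-interval (σ known):
z* = 1.960 for 95% confidence

Margin of error = z* · σ/√n = 1.960 · 21.0/√62 = 5.23

CI: (74.1 - 5.23, 74.1 + 5.23) = (68.87, 79.33)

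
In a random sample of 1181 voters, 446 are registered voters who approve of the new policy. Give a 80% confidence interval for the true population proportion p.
(0.360, 0.396)

Proportion CI:
p̂ = 446/1181 = 0.37765
SE = √(p̂(1-p̂)/n) = √(0.37765 · 0.62235 / 1181) = 0.01411

z* = 1.282
Margin = z* · SE = 1.282 · 0.01411 = 0.0181

CI: 0.37765 ± 0.0181 = (0.360, 0.396)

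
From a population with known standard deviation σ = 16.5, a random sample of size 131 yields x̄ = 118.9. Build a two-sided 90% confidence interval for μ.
(116.53, 121.27)

z-interval (σ known):
z* = 1.645 for 90% confidence

Margin of error = z* · σ/√n = 1.645 · 16.5/√131 = 2.37

CI: (118.9 - 2.37, 118.9 + 2.37) = (116.53, 121.27)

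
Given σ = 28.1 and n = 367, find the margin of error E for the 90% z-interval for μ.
Margin of error = 2.41

Margin of error = z* · σ/√n
= 1.645 · 28.1/√367
= 1.645 · 28.1/19.1572
= 2.41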